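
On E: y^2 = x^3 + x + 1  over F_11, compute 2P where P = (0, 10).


k = 2 = 10_2 (binary, LSB first: 01)
Double-and-add from P = (0, 10):
  bit 0 = 0: acc unchanged = O
  bit 1 = 1: acc = O + (3, 8) = (3, 8)

2P = (3, 8)


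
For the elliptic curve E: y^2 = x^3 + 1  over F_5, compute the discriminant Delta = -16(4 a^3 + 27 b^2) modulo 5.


4 a^3 + 27 b^2 = 4*0^3 + 27*1^2 = 0 + 27 = 27
Delta = -16 * (27) = -432
Delta mod 5 = 3

Delta = 3 (mod 5)


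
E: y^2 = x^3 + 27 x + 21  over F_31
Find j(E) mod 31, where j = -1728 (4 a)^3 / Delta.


Delta = -16(4 a^3 + 27 b^2) mod 31 = 18
-1728 * (4 a)^3 = -1728 * (4*27)^3 mod 31 = 30
j = 30 * 18^(-1) mod 31 = 12

j = 12 (mod 31)


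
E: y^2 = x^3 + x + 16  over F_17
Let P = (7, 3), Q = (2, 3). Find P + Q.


P != Q, so use the chord formula.
s = (y2 - y1) / (x2 - x1) = (0) / (12) mod 17 = 0
x3 = s^2 - x1 - x2 mod 17 = 0^2 - 7 - 2 = 8
y3 = s (x1 - x3) - y1 mod 17 = 0 * (7 - 8) - 3 = 14

P + Q = (8, 14)


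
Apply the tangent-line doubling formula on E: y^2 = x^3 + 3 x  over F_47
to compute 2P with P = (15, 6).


Doubling: s = (3 x1^2 + a) / (2 y1)
s = (3*15^2 + 3) / (2*6) mod 47 = 33
x3 = s^2 - 2 x1 mod 47 = 33^2 - 2*15 = 25
y3 = s (x1 - x3) - y1 mod 47 = 33 * (15 - 25) - 6 = 40

2P = (25, 40)


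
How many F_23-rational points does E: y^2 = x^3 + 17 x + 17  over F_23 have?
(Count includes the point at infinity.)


For each x in F_23, count y with y^2 = x^3 + 17 x + 17 mod 23:
  x = 1: RHS = 12, y in [9, 14]  -> 2 point(s)
  x = 2: RHS = 13, y in [6, 17]  -> 2 point(s)
  x = 3: RHS = 3, y in [7, 16]  -> 2 point(s)
  x = 6: RHS = 13, y in [6, 17]  -> 2 point(s)
  x = 9: RHS = 2, y in [5, 18]  -> 2 point(s)
  x = 14: RHS = 9, y in [3, 20]  -> 2 point(s)
  x = 15: RHS = 13, y in [6, 17]  -> 2 point(s)
  x = 19: RHS = 0, y in [0]  -> 1 point(s)
  x = 20: RHS = 8, y in [10, 13]  -> 2 point(s)
Affine points: 17. Add the point at infinity: total = 18.

#E(F_23) = 18


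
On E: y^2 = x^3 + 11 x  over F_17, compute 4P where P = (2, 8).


k = 4 = 100_2 (binary, LSB first: 001)
Double-and-add from P = (2, 8):
  bit 0 = 0: acc unchanged = O
  bit 1 = 0: acc unchanged = O
  bit 2 = 1: acc = O + (2, 9) = (2, 9)

4P = (2, 9)


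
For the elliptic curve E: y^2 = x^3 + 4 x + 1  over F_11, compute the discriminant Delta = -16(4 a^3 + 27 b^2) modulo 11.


4 a^3 + 27 b^2 = 4*4^3 + 27*1^2 = 256 + 27 = 283
Delta = -16 * (283) = -4528
Delta mod 11 = 4

Delta = 4 (mod 11)


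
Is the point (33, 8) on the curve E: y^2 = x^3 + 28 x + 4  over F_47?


Check whether y^2 = x^3 + 28 x + 4 (mod 47) for (x, y) = (33, 8).
LHS: y^2 = 8^2 mod 47 = 17
RHS: x^3 + 28 x + 4 = 33^3 + 28*33 + 4 mod 47 = 17
LHS = RHS

Yes, on the curve


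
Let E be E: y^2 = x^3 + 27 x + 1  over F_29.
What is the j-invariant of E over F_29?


Delta = -16(4 a^3 + 27 b^2) mod 29 = 22
-1728 * (4 a)^3 = -1728 * (4*27)^3 mod 29 = 4
j = 4 * 22^(-1) mod 29 = 16

j = 16 (mod 29)


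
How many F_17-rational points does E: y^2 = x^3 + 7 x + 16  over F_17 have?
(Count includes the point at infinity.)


For each x in F_17, count y with y^2 = x^3 + 7 x + 16 mod 17:
  x = 0: RHS = 16, y in [4, 13]  -> 2 point(s)
  x = 2: RHS = 4, y in [2, 15]  -> 2 point(s)
  x = 3: RHS = 13, y in [8, 9]  -> 2 point(s)
  x = 6: RHS = 2, y in [6, 11]  -> 2 point(s)
  x = 7: RHS = 0, y in [0]  -> 1 point(s)
  x = 9: RHS = 9, y in [3, 14]  -> 2 point(s)
  x = 10: RHS = 15, y in [7, 10]  -> 2 point(s)
  x = 11: RHS = 13, y in [8, 9]  -> 2 point(s)
  x = 12: RHS = 9, y in [3, 14]  -> 2 point(s)
  x = 13: RHS = 9, y in [3, 14]  -> 2 point(s)
  x = 14: RHS = 2, y in [6, 11]  -> 2 point(s)
  x = 16: RHS = 8, y in [5, 12]  -> 2 point(s)
Affine points: 23. Add the point at infinity: total = 24.

#E(F_17) = 24


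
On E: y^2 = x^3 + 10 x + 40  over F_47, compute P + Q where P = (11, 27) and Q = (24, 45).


P != Q, so use the chord formula.
s = (y2 - y1) / (x2 - x1) = (18) / (13) mod 47 = 5
x3 = s^2 - x1 - x2 mod 47 = 5^2 - 11 - 24 = 37
y3 = s (x1 - x3) - y1 mod 47 = 5 * (11 - 37) - 27 = 31

P + Q = (37, 31)


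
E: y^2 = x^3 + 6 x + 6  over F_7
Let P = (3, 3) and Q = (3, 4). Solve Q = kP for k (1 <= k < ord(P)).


Enumerate multiples of P until we hit Q = (3, 4):
  1P = (3, 3)
  2P = (5, 0)
  3P = (3, 4)
Match found at i = 3.

k = 3


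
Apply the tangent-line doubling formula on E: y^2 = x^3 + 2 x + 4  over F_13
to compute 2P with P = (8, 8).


Doubling: s = (3 x1^2 + a) / (2 y1)
s = (3*8^2 + 2) / (2*8) mod 13 = 4
x3 = s^2 - 2 x1 mod 13 = 4^2 - 2*8 = 0
y3 = s (x1 - x3) - y1 mod 13 = 4 * (8 - 0) - 8 = 11

2P = (0, 11)


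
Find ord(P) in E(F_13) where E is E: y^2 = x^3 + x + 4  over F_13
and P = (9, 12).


Compute successive multiples of P until we hit O:
  1P = (9, 12)
  2P = (7, 4)
  3P = (0, 11)
  4P = (0, 2)
  5P = (7, 9)
  6P = (9, 1)
  7P = O

ord(P) = 7


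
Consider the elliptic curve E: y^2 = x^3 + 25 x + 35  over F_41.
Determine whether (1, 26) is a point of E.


Check whether y^2 = x^3 + 25 x + 35 (mod 41) for (x, y) = (1, 26).
LHS: y^2 = 26^2 mod 41 = 20
RHS: x^3 + 25 x + 35 = 1^3 + 25*1 + 35 mod 41 = 20
LHS = RHS

Yes, on the curve


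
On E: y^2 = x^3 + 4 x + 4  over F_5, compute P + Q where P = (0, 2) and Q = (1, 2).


P != Q, so use the chord formula.
s = (y2 - y1) / (x2 - x1) = (0) / (1) mod 5 = 0
x3 = s^2 - x1 - x2 mod 5 = 0^2 - 0 - 1 = 4
y3 = s (x1 - x3) - y1 mod 5 = 0 * (0 - 4) - 2 = 3

P + Q = (4, 3)


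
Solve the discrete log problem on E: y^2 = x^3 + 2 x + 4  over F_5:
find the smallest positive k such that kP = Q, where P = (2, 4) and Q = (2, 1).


Enumerate multiples of P until we hit Q = (2, 1):
  1P = (2, 4)
  2P = (0, 2)
  3P = (4, 4)
  4P = (4, 1)
  5P = (0, 3)
  6P = (2, 1)
Match found at i = 6.

k = 6


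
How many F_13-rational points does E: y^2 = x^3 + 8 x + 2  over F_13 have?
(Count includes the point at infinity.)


For each x in F_13, count y with y^2 = x^3 + 8 x + 2 mod 13:
  x = 2: RHS = 0, y in [0]  -> 1 point(s)
  x = 3: RHS = 1, y in [1, 12]  -> 2 point(s)
  x = 9: RHS = 10, y in [6, 7]  -> 2 point(s)
  x = 10: RHS = 3, y in [4, 9]  -> 2 point(s)
  x = 11: RHS = 4, y in [2, 11]  -> 2 point(s)
Affine points: 9. Add the point at infinity: total = 10.

#E(F_13) = 10


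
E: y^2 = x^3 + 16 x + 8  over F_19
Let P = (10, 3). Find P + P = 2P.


Doubling: s = (3 x1^2 + a) / (2 y1)
s = (3*10^2 + 16) / (2*3) mod 19 = 2
x3 = s^2 - 2 x1 mod 19 = 2^2 - 2*10 = 3
y3 = s (x1 - x3) - y1 mod 19 = 2 * (10 - 3) - 3 = 11

2P = (3, 11)


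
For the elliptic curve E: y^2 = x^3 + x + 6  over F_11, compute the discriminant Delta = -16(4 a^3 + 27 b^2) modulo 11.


4 a^3 + 27 b^2 = 4*1^3 + 27*6^2 = 4 + 972 = 976
Delta = -16 * (976) = -15616
Delta mod 11 = 4

Delta = 4 (mod 11)


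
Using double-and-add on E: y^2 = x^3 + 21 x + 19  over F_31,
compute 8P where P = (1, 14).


k = 8 = 1000_2 (binary, LSB first: 0001)
Double-and-add from P = (1, 14):
  bit 0 = 0: acc unchanged = O
  bit 1 = 0: acc unchanged = O
  bit 2 = 0: acc unchanged = O
  bit 3 = 1: acc = O + (0, 22) = (0, 22)

8P = (0, 22)


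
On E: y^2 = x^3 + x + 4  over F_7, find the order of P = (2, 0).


Compute successive multiples of P until we hit O:
  1P = (2, 0)
  2P = O

ord(P) = 2


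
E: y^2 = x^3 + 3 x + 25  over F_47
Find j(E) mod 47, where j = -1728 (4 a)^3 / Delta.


Delta = -16(4 a^3 + 27 b^2) mod 47 = 26
-1728 * (4 a)^3 = -1728 * (4*3)^3 mod 47 = 20
j = 20 * 26^(-1) mod 47 = 8

j = 8 (mod 47)


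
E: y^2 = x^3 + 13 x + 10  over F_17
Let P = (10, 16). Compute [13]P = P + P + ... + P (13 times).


k = 13 = 1101_2 (binary, LSB first: 1011)
Double-and-add from P = (10, 16):
  bit 0 = 1: acc = O + (10, 16) = (10, 16)
  bit 1 = 0: acc unchanged = (10, 16)
  bit 2 = 1: acc = (10, 16) + (16, 9) = (7, 6)
  bit 3 = 1: acc = (7, 6) + (3, 12) = (5, 8)

13P = (5, 8)


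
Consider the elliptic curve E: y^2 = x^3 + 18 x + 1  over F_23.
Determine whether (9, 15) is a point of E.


Check whether y^2 = x^3 + 18 x + 1 (mod 23) for (x, y) = (9, 15).
LHS: y^2 = 15^2 mod 23 = 18
RHS: x^3 + 18 x + 1 = 9^3 + 18*9 + 1 mod 23 = 18
LHS = RHS

Yes, on the curve


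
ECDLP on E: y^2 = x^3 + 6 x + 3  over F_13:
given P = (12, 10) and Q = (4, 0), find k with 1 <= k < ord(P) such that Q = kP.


Enumerate multiples of P until we hit Q = (4, 0):
  1P = (12, 10)
  2P = (1, 6)
  3P = (4, 0)
Match found at i = 3.

k = 3


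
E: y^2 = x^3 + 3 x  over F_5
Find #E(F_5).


For each x in F_5, count y with y^2 = x^3 + 3 x + 0 mod 5:
  x = 0: RHS = 0, y in [0]  -> 1 point(s)
  x = 1: RHS = 4, y in [2, 3]  -> 2 point(s)
  x = 2: RHS = 4, y in [2, 3]  -> 2 point(s)
  x = 3: RHS = 1, y in [1, 4]  -> 2 point(s)
  x = 4: RHS = 1, y in [1, 4]  -> 2 point(s)
Affine points: 9. Add the point at infinity: total = 10.

#E(F_5) = 10


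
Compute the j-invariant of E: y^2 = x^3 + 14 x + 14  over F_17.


Delta = -16(4 a^3 + 27 b^2) mod 17 = 16
-1728 * (4 a)^3 = -1728 * (4*14)^3 mod 17 = 2
j = 2 * 16^(-1) mod 17 = 15

j = 15 (mod 17)


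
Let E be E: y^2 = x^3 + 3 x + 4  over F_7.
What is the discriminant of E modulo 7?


4 a^3 + 27 b^2 = 4*3^3 + 27*4^2 = 108 + 432 = 540
Delta = -16 * (540) = -8640
Delta mod 7 = 5

Delta = 5 (mod 7)


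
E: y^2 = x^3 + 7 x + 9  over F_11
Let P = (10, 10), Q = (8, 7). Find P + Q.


P != Q, so use the chord formula.
s = (y2 - y1) / (x2 - x1) = (8) / (9) mod 11 = 7
x3 = s^2 - x1 - x2 mod 11 = 7^2 - 10 - 8 = 9
y3 = s (x1 - x3) - y1 mod 11 = 7 * (10 - 9) - 10 = 8

P + Q = (9, 8)


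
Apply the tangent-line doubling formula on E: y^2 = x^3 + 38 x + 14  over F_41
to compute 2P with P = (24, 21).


Doubling: s = (3 x1^2 + a) / (2 y1)
s = (3*24^2 + 38) / (2*21) mod 41 = 3
x3 = s^2 - 2 x1 mod 41 = 3^2 - 2*24 = 2
y3 = s (x1 - x3) - y1 mod 41 = 3 * (24 - 2) - 21 = 4

2P = (2, 4)


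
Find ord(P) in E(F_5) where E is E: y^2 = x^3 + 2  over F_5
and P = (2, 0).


Compute successive multiples of P until we hit O:
  1P = (2, 0)
  2P = O

ord(P) = 2


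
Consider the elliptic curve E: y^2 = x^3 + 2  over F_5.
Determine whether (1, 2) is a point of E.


Check whether y^2 = x^3 + 0 x + 2 (mod 5) for (x, y) = (1, 2).
LHS: y^2 = 2^2 mod 5 = 4
RHS: x^3 + 0 x + 2 = 1^3 + 0*1 + 2 mod 5 = 3
LHS != RHS

No, not on the curve


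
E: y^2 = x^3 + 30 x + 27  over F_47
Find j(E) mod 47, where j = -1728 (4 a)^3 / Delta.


Delta = -16(4 a^3 + 27 b^2) mod 47 = 21
-1728 * (4 a)^3 = -1728 * (4*30)^3 mod 47 = 25
j = 25 * 21^(-1) mod 47 = 37

j = 37 (mod 47)


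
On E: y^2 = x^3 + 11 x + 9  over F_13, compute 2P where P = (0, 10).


Doubling: s = (3 x1^2 + a) / (2 y1)
s = (3*0^2 + 11) / (2*10) mod 13 = 9
x3 = s^2 - 2 x1 mod 13 = 9^2 - 2*0 = 3
y3 = s (x1 - x3) - y1 mod 13 = 9 * (0 - 3) - 10 = 2

2P = (3, 2)


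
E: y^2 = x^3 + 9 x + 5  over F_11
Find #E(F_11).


For each x in F_11, count y with y^2 = x^3 + 9 x + 5 mod 11:
  x = 0: RHS = 5, y in [4, 7]  -> 2 point(s)
  x = 1: RHS = 4, y in [2, 9]  -> 2 point(s)
  x = 2: RHS = 9, y in [3, 8]  -> 2 point(s)
  x = 3: RHS = 4, y in [2, 9]  -> 2 point(s)
  x = 6: RHS = 0, y in [0]  -> 1 point(s)
  x = 7: RHS = 4, y in [2, 9]  -> 2 point(s)
  x = 9: RHS = 1, y in [1, 10]  -> 2 point(s)
Affine points: 13. Add the point at infinity: total = 14.

#E(F_11) = 14


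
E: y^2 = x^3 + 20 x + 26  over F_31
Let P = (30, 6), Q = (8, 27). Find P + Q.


P != Q, so use the chord formula.
s = (y2 - y1) / (x2 - x1) = (21) / (9) mod 31 = 23
x3 = s^2 - x1 - x2 mod 31 = 23^2 - 30 - 8 = 26
y3 = s (x1 - x3) - y1 mod 31 = 23 * (30 - 26) - 6 = 24

P + Q = (26, 24)


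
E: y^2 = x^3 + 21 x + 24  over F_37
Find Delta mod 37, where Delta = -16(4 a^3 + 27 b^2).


4 a^3 + 27 b^2 = 4*21^3 + 27*24^2 = 37044 + 15552 = 52596
Delta = -16 * (52596) = -841536
Delta mod 37 = 29

Delta = 29 (mod 37)


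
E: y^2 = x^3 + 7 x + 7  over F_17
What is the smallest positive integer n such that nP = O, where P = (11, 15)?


Compute successive multiples of P until we hit O:
  1P = (11, 15)
  2P = (13, 0)
  3P = (11, 2)
  4P = O

ord(P) = 4


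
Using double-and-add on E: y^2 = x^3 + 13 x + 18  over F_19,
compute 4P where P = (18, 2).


k = 4 = 100_2 (binary, LSB first: 001)
Double-and-add from P = (18, 2):
  bit 0 = 0: acc unchanged = O
  bit 1 = 0: acc unchanged = O
  bit 2 = 1: acc = O + (18, 2) = (18, 2)

4P = (18, 2)


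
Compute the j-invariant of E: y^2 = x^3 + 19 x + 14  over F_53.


Delta = -16(4 a^3 + 27 b^2) mod 53 = 45
-1728 * (4 a)^3 = -1728 * (4*19)^3 mod 53 = 47
j = 47 * 45^(-1) mod 53 = 14

j = 14 (mod 53)


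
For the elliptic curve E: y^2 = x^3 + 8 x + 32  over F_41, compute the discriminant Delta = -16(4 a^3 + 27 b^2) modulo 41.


4 a^3 + 27 b^2 = 4*8^3 + 27*32^2 = 2048 + 27648 = 29696
Delta = -16 * (29696) = -475136
Delta mod 41 = 13

Delta = 13 (mod 41)


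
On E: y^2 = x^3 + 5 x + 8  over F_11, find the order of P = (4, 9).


Compute successive multiples of P until we hit O:
  1P = (4, 9)
  2P = (6, 1)
  3P = (6, 10)
  4P = (4, 2)
  5P = O

ord(P) = 5


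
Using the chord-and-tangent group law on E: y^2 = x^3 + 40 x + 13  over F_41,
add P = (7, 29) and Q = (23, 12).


P != Q, so use the chord formula.
s = (y2 - y1) / (x2 - x1) = (24) / (16) mod 41 = 22
x3 = s^2 - x1 - x2 mod 41 = 22^2 - 7 - 23 = 3
y3 = s (x1 - x3) - y1 mod 41 = 22 * (7 - 3) - 29 = 18

P + Q = (3, 18)


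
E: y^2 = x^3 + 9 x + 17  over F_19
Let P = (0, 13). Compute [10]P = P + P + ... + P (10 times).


k = 10 = 1010_2 (binary, LSB first: 0101)
Double-and-add from P = (0, 13):
  bit 0 = 0: acc unchanged = O
  bit 1 = 1: acc = O + (16, 18) = (16, 18)
  bit 2 = 0: acc unchanged = (16, 18)
  bit 3 = 1: acc = (16, 18) + (2, 10) = (18, 8)

10P = (18, 8)


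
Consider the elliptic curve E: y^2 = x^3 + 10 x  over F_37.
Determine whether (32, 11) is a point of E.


Check whether y^2 = x^3 + 10 x + 0 (mod 37) for (x, y) = (32, 11).
LHS: y^2 = 11^2 mod 37 = 10
RHS: x^3 + 10 x + 0 = 32^3 + 10*32 + 0 mod 37 = 10
LHS = RHS

Yes, on the curve


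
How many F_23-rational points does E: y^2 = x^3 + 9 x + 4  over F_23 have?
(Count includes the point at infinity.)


For each x in F_23, count y with y^2 = x^3 + 9 x + 4 mod 23:
  x = 0: RHS = 4, y in [2, 21]  -> 2 point(s)
  x = 3: RHS = 12, y in [9, 14]  -> 2 point(s)
  x = 4: RHS = 12, y in [9, 14]  -> 2 point(s)
  x = 5: RHS = 13, y in [6, 17]  -> 2 point(s)
  x = 8: RHS = 13, y in [6, 17]  -> 2 point(s)
  x = 9: RHS = 9, y in [3, 20]  -> 2 point(s)
  x = 10: RHS = 13, y in [6, 17]  -> 2 point(s)
  x = 11: RHS = 8, y in [10, 13]  -> 2 point(s)
  x = 12: RHS = 0, y in [0]  -> 1 point(s)
  x = 13: RHS = 18, y in [8, 15]  -> 2 point(s)
  x = 15: RHS = 18, y in [8, 15]  -> 2 point(s)
  x = 16: RHS = 12, y in [9, 14]  -> 2 point(s)
  x = 18: RHS = 18, y in [8, 15]  -> 2 point(s)
  x = 21: RHS = 1, y in [1, 22]  -> 2 point(s)
Affine points: 27. Add the point at infinity: total = 28.

#E(F_23) = 28


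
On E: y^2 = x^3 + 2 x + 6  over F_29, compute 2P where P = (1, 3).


Doubling: s = (3 x1^2 + a) / (2 y1)
s = (3*1^2 + 2) / (2*3) mod 29 = 25
x3 = s^2 - 2 x1 mod 29 = 25^2 - 2*1 = 14
y3 = s (x1 - x3) - y1 mod 29 = 25 * (1 - 14) - 3 = 20

2P = (14, 20)


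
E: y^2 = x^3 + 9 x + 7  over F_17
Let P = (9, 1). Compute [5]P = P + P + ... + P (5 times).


k = 5 = 101_2 (binary, LSB first: 101)
Double-and-add from P = (9, 1):
  bit 0 = 1: acc = O + (9, 1) = (9, 1)
  bit 1 = 0: acc unchanged = (9, 1)
  bit 2 = 1: acc = (9, 1) + (2, 13) = (2, 4)

5P = (2, 4)


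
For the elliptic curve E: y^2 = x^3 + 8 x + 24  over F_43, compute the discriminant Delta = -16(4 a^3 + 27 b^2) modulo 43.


4 a^3 + 27 b^2 = 4*8^3 + 27*24^2 = 2048 + 15552 = 17600
Delta = -16 * (17600) = -281600
Delta mod 43 = 7

Delta = 7 (mod 43)


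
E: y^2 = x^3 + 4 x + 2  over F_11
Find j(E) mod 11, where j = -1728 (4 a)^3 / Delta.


Delta = -16(4 a^3 + 27 b^2) mod 11 = 6
-1728 * (4 a)^3 = -1728 * (4*4)^3 mod 11 = 7
j = 7 * 6^(-1) mod 11 = 3

j = 3 (mod 11)


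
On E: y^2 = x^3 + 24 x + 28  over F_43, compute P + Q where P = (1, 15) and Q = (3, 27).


P != Q, so use the chord formula.
s = (y2 - y1) / (x2 - x1) = (12) / (2) mod 43 = 6
x3 = s^2 - x1 - x2 mod 43 = 6^2 - 1 - 3 = 32
y3 = s (x1 - x3) - y1 mod 43 = 6 * (1 - 32) - 15 = 14

P + Q = (32, 14)


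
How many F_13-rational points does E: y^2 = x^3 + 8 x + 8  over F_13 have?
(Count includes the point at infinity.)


For each x in F_13, count y with y^2 = x^3 + 8 x + 8 mod 13:
  x = 1: RHS = 4, y in [2, 11]  -> 2 point(s)
  x = 4: RHS = 0, y in [0]  -> 1 point(s)
  x = 5: RHS = 4, y in [2, 11]  -> 2 point(s)
  x = 6: RHS = 12, y in [5, 8]  -> 2 point(s)
  x = 7: RHS = 4, y in [2, 11]  -> 2 point(s)
  x = 8: RHS = 12, y in [5, 8]  -> 2 point(s)
  x = 9: RHS = 3, y in [4, 9]  -> 2 point(s)
  x = 10: RHS = 9, y in [3, 10]  -> 2 point(s)
  x = 11: RHS = 10, y in [6, 7]  -> 2 point(s)
  x = 12: RHS = 12, y in [5, 8]  -> 2 point(s)
Affine points: 19. Add the point at infinity: total = 20.

#E(F_13) = 20


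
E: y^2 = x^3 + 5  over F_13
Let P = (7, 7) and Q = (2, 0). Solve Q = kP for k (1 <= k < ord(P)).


Enumerate multiples of P until we hit Q = (2, 0):
  1P = (7, 7)
  2P = (2, 0)
Match found at i = 2.

k = 2


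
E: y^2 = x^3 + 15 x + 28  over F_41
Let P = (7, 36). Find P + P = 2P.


Doubling: s = (3 x1^2 + a) / (2 y1)
s = (3*7^2 + 15) / (2*36) mod 41 = 33
x3 = s^2 - 2 x1 mod 41 = 33^2 - 2*7 = 9
y3 = s (x1 - x3) - y1 mod 41 = 33 * (7 - 9) - 36 = 21

2P = (9, 21)


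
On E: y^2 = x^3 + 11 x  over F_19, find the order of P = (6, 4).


Compute successive multiples of P until we hit O:
  1P = (6, 4)
  2P = (16, 4)
  3P = (16, 15)
  4P = (6, 15)
  5P = O

ord(P) = 5


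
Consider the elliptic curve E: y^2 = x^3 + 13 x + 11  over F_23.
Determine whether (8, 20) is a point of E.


Check whether y^2 = x^3 + 13 x + 11 (mod 23) for (x, y) = (8, 20).
LHS: y^2 = 20^2 mod 23 = 9
RHS: x^3 + 13 x + 11 = 8^3 + 13*8 + 11 mod 23 = 6
LHS != RHS

No, not on the curve


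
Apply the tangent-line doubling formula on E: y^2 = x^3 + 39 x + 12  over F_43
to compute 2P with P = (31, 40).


Doubling: s = (3 x1^2 + a) / (2 y1)
s = (3*31^2 + 39) / (2*40) mod 43 = 29
x3 = s^2 - 2 x1 mod 43 = 29^2 - 2*31 = 5
y3 = s (x1 - x3) - y1 mod 43 = 29 * (31 - 5) - 40 = 26

2P = (5, 26)


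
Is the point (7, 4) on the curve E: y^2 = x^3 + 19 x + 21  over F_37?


Check whether y^2 = x^3 + 19 x + 21 (mod 37) for (x, y) = (7, 4).
LHS: y^2 = 4^2 mod 37 = 16
RHS: x^3 + 19 x + 21 = 7^3 + 19*7 + 21 mod 37 = 16
LHS = RHS

Yes, on the curve


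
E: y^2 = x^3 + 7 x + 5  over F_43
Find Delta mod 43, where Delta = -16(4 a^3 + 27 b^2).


4 a^3 + 27 b^2 = 4*7^3 + 27*5^2 = 1372 + 675 = 2047
Delta = -16 * (2047) = -32752
Delta mod 43 = 14

Delta = 14 (mod 43)


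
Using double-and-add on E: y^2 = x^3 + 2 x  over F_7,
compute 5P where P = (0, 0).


k = 5 = 101_2 (binary, LSB first: 101)
Double-and-add from P = (0, 0):
  bit 0 = 1: acc = O + (0, 0) = (0, 0)
  bit 1 = 0: acc unchanged = (0, 0)
  bit 2 = 1: acc = (0, 0) + O = (0, 0)

5P = (0, 0)


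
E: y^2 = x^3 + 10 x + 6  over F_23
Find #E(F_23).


For each x in F_23, count y with y^2 = x^3 + 10 x + 6 mod 23:
  x = 0: RHS = 6, y in [11, 12]  -> 2 point(s)
  x = 4: RHS = 18, y in [8, 15]  -> 2 point(s)
  x = 6: RHS = 6, y in [11, 12]  -> 2 point(s)
  x = 8: RHS = 0, y in [0]  -> 1 point(s)
  x = 10: RHS = 2, y in [5, 18]  -> 2 point(s)
  x = 15: RHS = 12, y in [9, 14]  -> 2 point(s)
  x = 17: RHS = 6, y in [11, 12]  -> 2 point(s)
  x = 20: RHS = 18, y in [8, 15]  -> 2 point(s)
  x = 21: RHS = 1, y in [1, 22]  -> 2 point(s)
  x = 22: RHS = 18, y in [8, 15]  -> 2 point(s)
Affine points: 19. Add the point at infinity: total = 20.

#E(F_23) = 20


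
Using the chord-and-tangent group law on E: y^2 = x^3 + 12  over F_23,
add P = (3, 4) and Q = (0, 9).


P != Q, so use the chord formula.
s = (y2 - y1) / (x2 - x1) = (5) / (20) mod 23 = 6
x3 = s^2 - x1 - x2 mod 23 = 6^2 - 3 - 0 = 10
y3 = s (x1 - x3) - y1 mod 23 = 6 * (3 - 10) - 4 = 0

P + Q = (10, 0)


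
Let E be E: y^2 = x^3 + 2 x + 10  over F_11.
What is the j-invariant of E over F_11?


Delta = -16(4 a^3 + 27 b^2) mod 11 = 2
-1728 * (4 a)^3 = -1728 * (4*2)^3 mod 11 = 5
j = 5 * 2^(-1) mod 11 = 8

j = 8 (mod 11)


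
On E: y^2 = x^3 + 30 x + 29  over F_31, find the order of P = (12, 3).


Compute successive multiples of P until we hit O:
  1P = (12, 3)
  2P = (15, 14)
  3P = (14, 0)
  4P = (15, 17)
  5P = (12, 28)
  6P = O

ord(P) = 6


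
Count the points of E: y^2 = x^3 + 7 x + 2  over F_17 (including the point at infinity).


For each x in F_17, count y with y^2 = x^3 + 7 x + 2 mod 17:
  x = 0: RHS = 2, y in [6, 11]  -> 2 point(s)
  x = 3: RHS = 16, y in [4, 13]  -> 2 point(s)
  x = 4: RHS = 9, y in [3, 14]  -> 2 point(s)
  x = 5: RHS = 9, y in [3, 14]  -> 2 point(s)
  x = 8: RHS = 9, y in [3, 14]  -> 2 point(s)
  x = 10: RHS = 1, y in [1, 16]  -> 2 point(s)
  x = 11: RHS = 16, y in [4, 13]  -> 2 point(s)
Affine points: 14. Add the point at infinity: total = 15.

#E(F_17) = 15


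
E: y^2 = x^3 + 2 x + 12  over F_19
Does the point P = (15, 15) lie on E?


Check whether y^2 = x^3 + 2 x + 12 (mod 19) for (x, y) = (15, 15).
LHS: y^2 = 15^2 mod 19 = 16
RHS: x^3 + 2 x + 12 = 15^3 + 2*15 + 12 mod 19 = 16
LHS = RHS

Yes, on the curve


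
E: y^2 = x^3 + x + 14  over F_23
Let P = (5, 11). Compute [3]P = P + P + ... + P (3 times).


k = 3 = 11_2 (binary, LSB first: 11)
Double-and-add from P = (5, 11):
  bit 0 = 1: acc = O + (5, 11) = (5, 11)
  bit 1 = 1: acc = (5, 11) + (16, 20) = (4, 17)

3P = (4, 17)


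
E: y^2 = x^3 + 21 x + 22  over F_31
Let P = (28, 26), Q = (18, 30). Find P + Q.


P != Q, so use the chord formula.
s = (y2 - y1) / (x2 - x1) = (4) / (21) mod 31 = 12
x3 = s^2 - x1 - x2 mod 31 = 12^2 - 28 - 18 = 5
y3 = s (x1 - x3) - y1 mod 31 = 12 * (28 - 5) - 26 = 2

P + Q = (5, 2)


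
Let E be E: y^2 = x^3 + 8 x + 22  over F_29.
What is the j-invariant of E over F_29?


Delta = -16(4 a^3 + 27 b^2) mod 29 = 4
-1728 * (4 a)^3 = -1728 * (4*8)^3 mod 29 = 5
j = 5 * 4^(-1) mod 29 = 23

j = 23 (mod 29)


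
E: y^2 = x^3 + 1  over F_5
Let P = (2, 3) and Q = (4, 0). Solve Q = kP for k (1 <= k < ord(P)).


Enumerate multiples of P until we hit Q = (4, 0):
  1P = (2, 3)
  2P = (0, 1)
  3P = (4, 0)
Match found at i = 3.

k = 3


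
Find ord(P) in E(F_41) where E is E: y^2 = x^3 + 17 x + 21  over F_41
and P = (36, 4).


Compute successive multiples of P until we hit O:
  1P = (36, 4)
  2P = (9, 40)
  3P = (16, 24)
  4P = (31, 32)
  5P = (7, 14)
  6P = (34, 25)
  7P = (30, 15)
  8P = (0, 12)
  ... (continuing to 25P)
  25P = O

ord(P) = 25


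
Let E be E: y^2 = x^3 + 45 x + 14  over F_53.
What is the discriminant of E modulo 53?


4 a^3 + 27 b^2 = 4*45^3 + 27*14^2 = 364500 + 5292 = 369792
Delta = -16 * (369792) = -5916672
Delta mod 53 = 36

Delta = 36 (mod 53)


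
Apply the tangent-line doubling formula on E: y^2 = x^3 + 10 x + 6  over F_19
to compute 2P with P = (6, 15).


Doubling: s = (3 x1^2 + a) / (2 y1)
s = (3*6^2 + 10) / (2*15) mod 19 = 9
x3 = s^2 - 2 x1 mod 19 = 9^2 - 2*6 = 12
y3 = s (x1 - x3) - y1 mod 19 = 9 * (6 - 12) - 15 = 7

2P = (12, 7)


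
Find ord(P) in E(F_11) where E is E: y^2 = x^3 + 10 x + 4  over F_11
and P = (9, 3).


Compute successive multiples of P until we hit O:
  1P = (9, 3)
  2P = (4, 8)
  3P = (10, 9)
  4P = (6, 4)
  5P = (1, 9)
  6P = (5, 5)
  7P = (0, 9)
  8P = (0, 2)
  ... (continuing to 15P)
  15P = O

ord(P) = 15


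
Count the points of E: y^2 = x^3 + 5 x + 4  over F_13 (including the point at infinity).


For each x in F_13, count y with y^2 = x^3 + 5 x + 4 mod 13:
  x = 0: RHS = 4, y in [2, 11]  -> 2 point(s)
  x = 1: RHS = 10, y in [6, 7]  -> 2 point(s)
  x = 2: RHS = 9, y in [3, 10]  -> 2 point(s)
  x = 4: RHS = 10, y in [6, 7]  -> 2 point(s)
  x = 6: RHS = 3, y in [4, 9]  -> 2 point(s)
  x = 8: RHS = 10, y in [6, 7]  -> 2 point(s)
  x = 10: RHS = 1, y in [1, 12]  -> 2 point(s)
  x = 11: RHS = 12, y in [5, 8]  -> 2 point(s)
Affine points: 16. Add the point at infinity: total = 17.

#E(F_13) = 17


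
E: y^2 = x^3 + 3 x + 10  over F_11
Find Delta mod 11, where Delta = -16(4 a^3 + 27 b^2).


4 a^3 + 27 b^2 = 4*3^3 + 27*10^2 = 108 + 2700 = 2808
Delta = -16 * (2808) = -44928
Delta mod 11 = 7

Delta = 7 (mod 11)


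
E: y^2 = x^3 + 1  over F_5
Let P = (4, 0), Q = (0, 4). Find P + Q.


P != Q, so use the chord formula.
s = (y2 - y1) / (x2 - x1) = (4) / (1) mod 5 = 4
x3 = s^2 - x1 - x2 mod 5 = 4^2 - 4 - 0 = 2
y3 = s (x1 - x3) - y1 mod 5 = 4 * (4 - 2) - 0 = 3

P + Q = (2, 3)


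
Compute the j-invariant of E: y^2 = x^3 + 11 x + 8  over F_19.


Delta = -16(4 a^3 + 27 b^2) mod 19 = 9
-1728 * (4 a)^3 = -1728 * (4*11)^3 mod 19 = 7
j = 7 * 9^(-1) mod 19 = 5

j = 5 (mod 19)


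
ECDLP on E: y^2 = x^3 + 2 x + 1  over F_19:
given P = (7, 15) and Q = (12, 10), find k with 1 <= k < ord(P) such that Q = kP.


Enumerate multiples of P until we hit Q = (12, 10):
  1P = (7, 15)
  2P = (9, 8)
  3P = (1, 2)
  4P = (12, 9)
  5P = (6, 18)
  6P = (15, 9)
  7P = (13, 18)
  8P = (4, 15)
  9P = (8, 4)
  10P = (11, 10)
  11P = (18, 13)
  12P = (0, 1)
  13P = (16, 5)
  14P = (16, 14)
  15P = (0, 18)
  16P = (18, 6)
  17P = (11, 9)
  18P = (8, 15)
  19P = (4, 4)
  20P = (13, 1)
  21P = (15, 10)
  22P = (6, 1)
  23P = (12, 10)
Match found at i = 23.

k = 23


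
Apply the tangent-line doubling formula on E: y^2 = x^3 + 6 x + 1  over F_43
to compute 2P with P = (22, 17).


Doubling: s = (3 x1^2 + a) / (2 y1)
s = (3*22^2 + 6) / (2*17) mod 43 = 10
x3 = s^2 - 2 x1 mod 43 = 10^2 - 2*22 = 13
y3 = s (x1 - x3) - y1 mod 43 = 10 * (22 - 13) - 17 = 30

2P = (13, 30)


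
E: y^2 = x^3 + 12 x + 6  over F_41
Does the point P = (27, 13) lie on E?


Check whether y^2 = x^3 + 12 x + 6 (mod 41) for (x, y) = (27, 13).
LHS: y^2 = 13^2 mod 41 = 5
RHS: x^3 + 12 x + 6 = 27^3 + 12*27 + 6 mod 41 = 5
LHS = RHS

Yes, on the curve


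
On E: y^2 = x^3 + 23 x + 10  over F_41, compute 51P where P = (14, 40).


k = 51 = 110011_2 (binary, LSB first: 110011)
Double-and-add from P = (14, 40):
  bit 0 = 1: acc = O + (14, 40) = (14, 40)
  bit 1 = 1: acc = (14, 40) + (17, 36) = (30, 36)
  bit 2 = 0: acc unchanged = (30, 36)
  bit 3 = 0: acc unchanged = (30, 36)
  bit 4 = 1: acc = (30, 36) + (19, 7) = (2, 8)
  bit 5 = 1: acc = (2, 8) + (12, 13) = (17, 5)

51P = (17, 5)


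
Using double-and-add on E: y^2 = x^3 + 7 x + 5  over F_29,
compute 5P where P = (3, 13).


k = 5 = 101_2 (binary, LSB first: 101)
Double-and-add from P = (3, 13):
  bit 0 = 1: acc = O + (3, 13) = (3, 13)
  bit 1 = 0: acc unchanged = (3, 13)
  bit 2 = 1: acc = (3, 13) + (1, 19) = (5, 22)

5P = (5, 22)


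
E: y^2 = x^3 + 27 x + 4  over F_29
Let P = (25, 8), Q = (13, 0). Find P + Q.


P != Q, so use the chord formula.
s = (y2 - y1) / (x2 - x1) = (21) / (17) mod 29 = 20
x3 = s^2 - x1 - x2 mod 29 = 20^2 - 25 - 13 = 14
y3 = s (x1 - x3) - y1 mod 29 = 20 * (25 - 14) - 8 = 9

P + Q = (14, 9)


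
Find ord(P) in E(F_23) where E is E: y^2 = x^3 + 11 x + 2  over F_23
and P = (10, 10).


Compute successive multiples of P until we hit O:
  1P = (10, 10)
  2P = (19, 3)
  3P = (0, 18)
  4P = (21, 8)
  5P = (8, 21)
  6P = (18, 11)
  7P = (4, 8)
  8P = (4, 15)
  ... (continuing to 15P)
  15P = O

ord(P) = 15


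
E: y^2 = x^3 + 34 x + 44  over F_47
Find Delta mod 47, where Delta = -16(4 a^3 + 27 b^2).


4 a^3 + 27 b^2 = 4*34^3 + 27*44^2 = 157216 + 52272 = 209488
Delta = -16 * (209488) = -3351808
Delta mod 47 = 44

Delta = 44 (mod 47)


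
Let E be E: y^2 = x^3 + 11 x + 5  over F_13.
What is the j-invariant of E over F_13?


Delta = -16(4 a^3 + 27 b^2) mod 13 = 8
-1728 * (4 a)^3 = -1728 * (4*11)^3 mod 13 = 8
j = 8 * 8^(-1) mod 13 = 1

j = 1 (mod 13)


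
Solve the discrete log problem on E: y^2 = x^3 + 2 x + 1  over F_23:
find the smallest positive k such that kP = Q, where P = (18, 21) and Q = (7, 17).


Enumerate multiples of P until we hit Q = (7, 17):
  1P = (18, 21)
  2P = (14, 17)
  3P = (15, 5)
  4P = (21, 9)
  5P = (0, 22)
  6P = (17, 16)
  7P = (13, 4)
  8P = (10, 20)
  9P = (4, 21)
  10P = (1, 2)
  11P = (7, 17)
Match found at i = 11.

k = 11


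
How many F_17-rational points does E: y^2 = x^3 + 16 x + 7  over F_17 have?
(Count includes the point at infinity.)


For each x in F_17, count y with y^2 = x^3 + 16 x + 7 mod 17:
  x = 2: RHS = 13, y in [8, 9]  -> 2 point(s)
  x = 4: RHS = 16, y in [4, 13]  -> 2 point(s)
  x = 5: RHS = 8, y in [5, 12]  -> 2 point(s)
  x = 6: RHS = 13, y in [8, 9]  -> 2 point(s)
  x = 8: RHS = 1, y in [1, 16]  -> 2 point(s)
  x = 9: RHS = 13, y in [8, 9]  -> 2 point(s)
  x = 11: RHS = 1, y in [1, 16]  -> 2 point(s)
  x = 13: RHS = 15, y in [7, 10]  -> 2 point(s)
  x = 14: RHS = 0, y in [0]  -> 1 point(s)
  x = 15: RHS = 1, y in [1, 16]  -> 2 point(s)
Affine points: 19. Add the point at infinity: total = 20.

#E(F_17) = 20


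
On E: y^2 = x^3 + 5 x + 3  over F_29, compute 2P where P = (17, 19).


Doubling: s = (3 x1^2 + a) / (2 y1)
s = (3*17^2 + 5) / (2*19) mod 29 = 26
x3 = s^2 - 2 x1 mod 29 = 26^2 - 2*17 = 4
y3 = s (x1 - x3) - y1 mod 29 = 26 * (17 - 4) - 19 = 0

2P = (4, 0)


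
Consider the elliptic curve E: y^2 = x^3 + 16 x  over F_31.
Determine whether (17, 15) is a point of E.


Check whether y^2 = x^3 + 16 x + 0 (mod 31) for (x, y) = (17, 15).
LHS: y^2 = 15^2 mod 31 = 8
RHS: x^3 + 16 x + 0 = 17^3 + 16*17 + 0 mod 31 = 8
LHS = RHS

Yes, on the curve


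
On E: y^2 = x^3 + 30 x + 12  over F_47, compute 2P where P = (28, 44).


Doubling: s = (3 x1^2 + a) / (2 y1)
s = (3*28^2 + 30) / (2*44) mod 47 = 26
x3 = s^2 - 2 x1 mod 47 = 26^2 - 2*28 = 9
y3 = s (x1 - x3) - y1 mod 47 = 26 * (28 - 9) - 44 = 27

2P = (9, 27)


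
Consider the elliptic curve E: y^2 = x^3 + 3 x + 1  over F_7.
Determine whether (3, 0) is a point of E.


Check whether y^2 = x^3 + 3 x + 1 (mod 7) for (x, y) = (3, 0).
LHS: y^2 = 0^2 mod 7 = 0
RHS: x^3 + 3 x + 1 = 3^3 + 3*3 + 1 mod 7 = 2
LHS != RHS

No, not on the curve


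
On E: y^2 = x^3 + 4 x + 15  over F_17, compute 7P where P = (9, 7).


k = 7 = 111_2 (binary, LSB first: 111)
Double-and-add from P = (9, 7):
  bit 0 = 1: acc = O + (9, 7) = (9, 7)
  bit 1 = 1: acc = (9, 7) + (8, 7) = (0, 10)
  bit 2 = 1: acc = (0, 10) + (10, 16) = (6, 0)

7P = (6, 0)


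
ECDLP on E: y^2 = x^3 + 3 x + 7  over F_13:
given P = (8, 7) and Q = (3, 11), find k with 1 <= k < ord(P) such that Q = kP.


Enumerate multiples of P until we hit Q = (3, 11):
  1P = (8, 7)
  2P = (10, 6)
  3P = (5, 11)
  4P = (9, 3)
  5P = (12, 9)
  6P = (3, 2)
  7P = (3, 11)
Match found at i = 7.

k = 7


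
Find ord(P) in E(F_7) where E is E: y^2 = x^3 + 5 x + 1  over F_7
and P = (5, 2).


Compute successive multiples of P until we hit O:
  1P = (5, 2)
  2P = (5, 5)
  3P = O

ord(P) = 3


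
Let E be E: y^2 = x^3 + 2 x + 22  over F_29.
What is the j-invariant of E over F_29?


Delta = -16(4 a^3 + 27 b^2) mod 29 = 12
-1728 * (4 a)^3 = -1728 * (4*2)^3 mod 29 = 25
j = 25 * 12^(-1) mod 29 = 19

j = 19 (mod 29)


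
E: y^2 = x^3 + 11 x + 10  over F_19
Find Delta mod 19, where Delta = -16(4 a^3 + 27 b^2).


4 a^3 + 27 b^2 = 4*11^3 + 27*10^2 = 5324 + 2700 = 8024
Delta = -16 * (8024) = -128384
Delta mod 19 = 18

Delta = 18 (mod 19)


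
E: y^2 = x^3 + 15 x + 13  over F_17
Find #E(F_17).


For each x in F_17, count y with y^2 = x^3 + 15 x + 13 mod 17:
  x = 0: RHS = 13, y in [8, 9]  -> 2 point(s)
  x = 2: RHS = 0, y in [0]  -> 1 point(s)
  x = 3: RHS = 0, y in [0]  -> 1 point(s)
  x = 4: RHS = 1, y in [1, 16]  -> 2 point(s)
  x = 5: RHS = 9, y in [3, 14]  -> 2 point(s)
  x = 6: RHS = 13, y in [8, 9]  -> 2 point(s)
  x = 7: RHS = 2, y in [6, 11]  -> 2 point(s)
  x = 8: RHS = 16, y in [4, 13]  -> 2 point(s)
  x = 11: RHS = 13, y in [8, 9]  -> 2 point(s)
  x = 12: RHS = 0, y in [0]  -> 1 point(s)
  x = 13: RHS = 8, y in [5, 12]  -> 2 point(s)
  x = 14: RHS = 9, y in [3, 14]  -> 2 point(s)
  x = 15: RHS = 9, y in [3, 14]  -> 2 point(s)
Affine points: 23. Add the point at infinity: total = 24.

#E(F_17) = 24


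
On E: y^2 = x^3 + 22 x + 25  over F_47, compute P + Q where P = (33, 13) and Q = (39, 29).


P != Q, so use the chord formula.
s = (y2 - y1) / (x2 - x1) = (16) / (6) mod 47 = 34
x3 = s^2 - x1 - x2 mod 47 = 34^2 - 33 - 39 = 3
y3 = s (x1 - x3) - y1 mod 47 = 34 * (33 - 3) - 13 = 20

P + Q = (3, 20)


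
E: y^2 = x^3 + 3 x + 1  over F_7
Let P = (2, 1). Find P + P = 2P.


Doubling: s = (3 x1^2 + a) / (2 y1)
s = (3*2^2 + 3) / (2*1) mod 7 = 4
x3 = s^2 - 2 x1 mod 7 = 4^2 - 2*2 = 5
y3 = s (x1 - x3) - y1 mod 7 = 4 * (2 - 5) - 1 = 1

2P = (5, 1)


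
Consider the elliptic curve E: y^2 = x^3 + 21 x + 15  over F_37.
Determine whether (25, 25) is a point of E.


Check whether y^2 = x^3 + 21 x + 15 (mod 37) for (x, y) = (25, 25).
LHS: y^2 = 25^2 mod 37 = 33
RHS: x^3 + 21 x + 15 = 25^3 + 21*25 + 15 mod 37 = 33
LHS = RHS

Yes, on the curve


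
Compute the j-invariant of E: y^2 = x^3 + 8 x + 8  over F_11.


Delta = -16(4 a^3 + 27 b^2) mod 11 = 7
-1728 * (4 a)^3 = -1728 * (4*8)^3 mod 11 = 1
j = 1 * 7^(-1) mod 11 = 8

j = 8 (mod 11)


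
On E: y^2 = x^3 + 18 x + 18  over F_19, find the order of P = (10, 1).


Compute successive multiples of P until we hit O:
  1P = (10, 1)
  2P = (10, 18)
  3P = O

ord(P) = 3


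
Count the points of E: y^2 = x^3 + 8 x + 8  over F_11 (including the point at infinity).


For each x in F_11, count y with y^2 = x^3 + 8 x + 8 mod 11:
  x = 3: RHS = 4, y in [2, 9]  -> 2 point(s)
  x = 4: RHS = 5, y in [4, 7]  -> 2 point(s)
  x = 7: RHS = 0, y in [0]  -> 1 point(s)
  x = 8: RHS = 1, y in [1, 10]  -> 2 point(s)
Affine points: 7. Add the point at infinity: total = 8.

#E(F_11) = 8


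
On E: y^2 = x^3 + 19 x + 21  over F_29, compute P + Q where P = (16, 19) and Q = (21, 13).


P != Q, so use the chord formula.
s = (y2 - y1) / (x2 - x1) = (23) / (5) mod 29 = 22
x3 = s^2 - x1 - x2 mod 29 = 22^2 - 16 - 21 = 12
y3 = s (x1 - x3) - y1 mod 29 = 22 * (16 - 12) - 19 = 11

P + Q = (12, 11)


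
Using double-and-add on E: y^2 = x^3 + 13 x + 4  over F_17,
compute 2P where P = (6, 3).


k = 2 = 10_2 (binary, LSB first: 01)
Double-and-add from P = (6, 3):
  bit 0 = 0: acc unchanged = O
  bit 1 = 1: acc = O + (7, 8) = (7, 8)

2P = (7, 8)


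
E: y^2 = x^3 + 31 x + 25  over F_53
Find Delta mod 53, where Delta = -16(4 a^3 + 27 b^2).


4 a^3 + 27 b^2 = 4*31^3 + 27*25^2 = 119164 + 16875 = 136039
Delta = -16 * (136039) = -2176624
Delta mod 53 = 33

Delta = 33 (mod 53)


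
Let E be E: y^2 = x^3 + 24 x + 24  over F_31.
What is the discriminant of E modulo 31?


4 a^3 + 27 b^2 = 4*24^3 + 27*24^2 = 55296 + 15552 = 70848
Delta = -16 * (70848) = -1133568
Delta mod 31 = 9

Delta = 9 (mod 31)


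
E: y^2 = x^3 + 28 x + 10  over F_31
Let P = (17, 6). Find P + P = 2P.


Doubling: s = (3 x1^2 + a) / (2 y1)
s = (3*17^2 + 28) / (2*6) mod 31 = 10
x3 = s^2 - 2 x1 mod 31 = 10^2 - 2*17 = 4
y3 = s (x1 - x3) - y1 mod 31 = 10 * (17 - 4) - 6 = 0

2P = (4, 0)


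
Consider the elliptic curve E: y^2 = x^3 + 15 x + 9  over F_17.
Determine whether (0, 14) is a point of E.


Check whether y^2 = x^3 + 15 x + 9 (mod 17) for (x, y) = (0, 14).
LHS: y^2 = 14^2 mod 17 = 9
RHS: x^3 + 15 x + 9 = 0^3 + 15*0 + 9 mod 17 = 9
LHS = RHS

Yes, on the curve


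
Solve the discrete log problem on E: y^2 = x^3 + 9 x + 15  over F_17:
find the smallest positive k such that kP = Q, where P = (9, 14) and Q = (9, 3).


Enumerate multiples of P until we hit Q = (9, 3):
  1P = (9, 14)
  2P = (12, 10)
  3P = (11, 0)
  4P = (12, 7)
  5P = (9, 3)
Match found at i = 5.

k = 5


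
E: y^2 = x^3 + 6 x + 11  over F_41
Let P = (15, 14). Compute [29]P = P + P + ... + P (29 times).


k = 29 = 11101_2 (binary, LSB first: 10111)
Double-and-add from P = (15, 14):
  bit 0 = 1: acc = O + (15, 14) = (15, 14)
  bit 1 = 0: acc unchanged = (15, 14)
  bit 2 = 1: acc = (15, 14) + (5, 17) = (1, 31)
  bit 3 = 1: acc = (1, 31) + (26, 21) = (24, 11)
  bit 4 = 1: acc = (24, 11) + (40, 39) = (39, 14)

29P = (39, 14)


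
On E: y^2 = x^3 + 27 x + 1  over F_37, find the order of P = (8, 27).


Compute successive multiples of P until we hit O:
  1P = (8, 27)
  2P = (25, 13)
  3P = (13, 25)
  4P = (28, 18)
  5P = (0, 36)
  6P = (32, 0)
  7P = (0, 1)
  8P = (28, 19)
  ... (continuing to 12P)
  12P = O

ord(P) = 12


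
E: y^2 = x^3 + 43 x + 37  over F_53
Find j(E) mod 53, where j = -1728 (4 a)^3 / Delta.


Delta = -16(4 a^3 + 27 b^2) mod 53 = 48
-1728 * (4 a)^3 = -1728 * (4*43)^3 mod 53 = 27
j = 27 * 48^(-1) mod 53 = 37

j = 37 (mod 53)


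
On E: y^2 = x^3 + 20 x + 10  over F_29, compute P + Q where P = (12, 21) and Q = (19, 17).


P != Q, so use the chord formula.
s = (y2 - y1) / (x2 - x1) = (25) / (7) mod 29 = 16
x3 = s^2 - x1 - x2 mod 29 = 16^2 - 12 - 19 = 22
y3 = s (x1 - x3) - y1 mod 29 = 16 * (12 - 22) - 21 = 22

P + Q = (22, 22)


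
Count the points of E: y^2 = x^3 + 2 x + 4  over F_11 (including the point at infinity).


For each x in F_11, count y with y^2 = x^3 + 2 x + 4 mod 11:
  x = 0: RHS = 4, y in [2, 9]  -> 2 point(s)
  x = 2: RHS = 5, y in [4, 7]  -> 2 point(s)
  x = 3: RHS = 4, y in [2, 9]  -> 2 point(s)
  x = 6: RHS = 1, y in [1, 10]  -> 2 point(s)
  x = 7: RHS = 9, y in [3, 8]  -> 2 point(s)
  x = 8: RHS = 4, y in [2, 9]  -> 2 point(s)
  x = 9: RHS = 3, y in [5, 6]  -> 2 point(s)
  x = 10: RHS = 1, y in [1, 10]  -> 2 point(s)
Affine points: 16. Add the point at infinity: total = 17.

#E(F_11) = 17


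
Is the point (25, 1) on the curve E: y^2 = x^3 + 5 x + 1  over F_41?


Check whether y^2 = x^3 + 5 x + 1 (mod 41) for (x, y) = (25, 1).
LHS: y^2 = 1^2 mod 41 = 1
RHS: x^3 + 5 x + 1 = 25^3 + 5*25 + 1 mod 41 = 7
LHS != RHS

No, not on the curve


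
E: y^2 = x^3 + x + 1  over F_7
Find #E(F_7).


For each x in F_7, count y with y^2 = x^3 + 1 x + 1 mod 7:
  x = 0: RHS = 1, y in [1, 6]  -> 2 point(s)
  x = 2: RHS = 4, y in [2, 5]  -> 2 point(s)
Affine points: 4. Add the point at infinity: total = 5.

#E(F_7) = 5


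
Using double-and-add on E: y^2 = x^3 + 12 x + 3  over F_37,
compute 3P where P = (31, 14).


k = 3 = 11_2 (binary, LSB first: 11)
Double-and-add from P = (31, 14):
  bit 0 = 1: acc = O + (31, 14) = (31, 14)
  bit 1 = 1: acc = (31, 14) + (13, 5) = (21, 28)

3P = (21, 28)


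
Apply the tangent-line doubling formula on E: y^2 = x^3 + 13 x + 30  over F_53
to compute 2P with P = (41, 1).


Doubling: s = (3 x1^2 + a) / (2 y1)
s = (3*41^2 + 13) / (2*1) mod 53 = 37
x3 = s^2 - 2 x1 mod 53 = 37^2 - 2*41 = 15
y3 = s (x1 - x3) - y1 mod 53 = 37 * (41 - 15) - 1 = 7

2P = (15, 7)


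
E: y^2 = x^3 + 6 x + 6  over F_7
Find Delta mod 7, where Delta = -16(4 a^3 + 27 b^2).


4 a^3 + 27 b^2 = 4*6^3 + 27*6^2 = 864 + 972 = 1836
Delta = -16 * (1836) = -29376
Delta mod 7 = 3

Delta = 3 (mod 7)


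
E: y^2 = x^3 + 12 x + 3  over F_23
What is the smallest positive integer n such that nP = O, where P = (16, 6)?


Compute successive multiples of P until we hit O:
  1P = (16, 6)
  2P = (7, 4)
  3P = (8, 6)
  4P = (22, 17)
  5P = (12, 9)
  6P = (20, 20)
  7P = (5, 21)
  8P = (5, 2)
  ... (continuing to 15P)
  15P = O

ord(P) = 15


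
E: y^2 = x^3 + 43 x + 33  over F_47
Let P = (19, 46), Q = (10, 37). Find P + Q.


P != Q, so use the chord formula.
s = (y2 - y1) / (x2 - x1) = (38) / (38) mod 47 = 1
x3 = s^2 - x1 - x2 mod 47 = 1^2 - 19 - 10 = 19
y3 = s (x1 - x3) - y1 mod 47 = 1 * (19 - 19) - 46 = 1

P + Q = (19, 1)


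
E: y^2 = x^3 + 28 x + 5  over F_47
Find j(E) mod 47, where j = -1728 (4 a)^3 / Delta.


Delta = -16(4 a^3 + 27 b^2) mod 47 = 6
-1728 * (4 a)^3 = -1728 * (4*28)^3 mod 47 = 44
j = 44 * 6^(-1) mod 47 = 23

j = 23 (mod 47)


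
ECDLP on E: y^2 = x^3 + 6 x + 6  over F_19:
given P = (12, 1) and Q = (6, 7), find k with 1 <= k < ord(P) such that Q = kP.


Enumerate multiples of P until we hit Q = (6, 7):
  1P = (12, 1)
  2P = (0, 5)
  3P = (5, 3)
  4P = (11, 15)
  5P = (2, 11)
  6P = (6, 12)
  7P = (7, 12)
  8P = (17, 10)
  9P = (13, 1)
  10P = (13, 18)
  11P = (17, 9)
  12P = (7, 7)
  13P = (6, 7)
Match found at i = 13.

k = 13
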